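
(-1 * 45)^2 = 2025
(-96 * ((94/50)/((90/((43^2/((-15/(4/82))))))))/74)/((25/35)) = 9733136/42665625 = 0.23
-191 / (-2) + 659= 1509/2 = 754.50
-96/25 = -3.84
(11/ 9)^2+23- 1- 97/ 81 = 602/27 = 22.30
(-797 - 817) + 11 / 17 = -27427/17 = -1613.35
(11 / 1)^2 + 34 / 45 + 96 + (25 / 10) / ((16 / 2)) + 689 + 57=964.07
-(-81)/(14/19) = 1539/14 = 109.93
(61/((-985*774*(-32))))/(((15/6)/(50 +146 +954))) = 1403/1219824 = 0.00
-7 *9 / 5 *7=-441/5 = -88.20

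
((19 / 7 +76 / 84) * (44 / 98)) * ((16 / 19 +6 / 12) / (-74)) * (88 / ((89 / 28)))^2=-22.59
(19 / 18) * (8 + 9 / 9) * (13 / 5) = 247/10 = 24.70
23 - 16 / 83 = 1893/83 = 22.81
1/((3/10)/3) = 10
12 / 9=4/3 = 1.33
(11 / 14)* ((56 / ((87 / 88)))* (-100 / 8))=-48400/87 = -556.32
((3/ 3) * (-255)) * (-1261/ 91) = 24735/7 = 3533.57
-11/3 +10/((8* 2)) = -73/24 = -3.04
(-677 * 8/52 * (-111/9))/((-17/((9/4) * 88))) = -3306468/221 = -14961.39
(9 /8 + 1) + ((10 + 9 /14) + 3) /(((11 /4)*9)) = 14837/5544 = 2.68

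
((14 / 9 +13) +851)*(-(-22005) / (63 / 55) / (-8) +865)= -335106325/252 = -1329787.00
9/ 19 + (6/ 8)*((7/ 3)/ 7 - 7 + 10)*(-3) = -267/38 = -7.03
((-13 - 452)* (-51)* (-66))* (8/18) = -695640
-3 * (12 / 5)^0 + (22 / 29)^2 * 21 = 7641/841 = 9.09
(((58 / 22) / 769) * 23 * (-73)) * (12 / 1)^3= -84138048/8459 = -9946.57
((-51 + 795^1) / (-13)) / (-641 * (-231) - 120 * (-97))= -248/692081 = 0.00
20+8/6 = 64/3 = 21.33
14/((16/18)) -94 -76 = -617/4 = -154.25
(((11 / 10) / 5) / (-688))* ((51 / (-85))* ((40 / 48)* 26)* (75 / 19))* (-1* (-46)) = 9867/13072 = 0.75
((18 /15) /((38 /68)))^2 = 41616/9025 = 4.61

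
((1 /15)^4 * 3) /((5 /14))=14/84375 = 0.00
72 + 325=397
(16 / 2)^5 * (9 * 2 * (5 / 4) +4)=868352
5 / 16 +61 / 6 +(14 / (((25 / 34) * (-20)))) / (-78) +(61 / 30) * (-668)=-105126473/78000 = -1347.78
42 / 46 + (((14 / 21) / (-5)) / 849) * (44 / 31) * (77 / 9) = 74458517/81720495 = 0.91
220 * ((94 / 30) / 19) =2068/57 = 36.28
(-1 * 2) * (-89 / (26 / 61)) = 5429/13 = 417.62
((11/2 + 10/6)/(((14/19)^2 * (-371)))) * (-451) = 7000873/436296 = 16.05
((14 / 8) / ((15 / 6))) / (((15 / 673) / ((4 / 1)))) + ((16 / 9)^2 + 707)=1692469/2025 = 835.79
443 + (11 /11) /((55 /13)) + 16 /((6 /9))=25698/55 = 467.24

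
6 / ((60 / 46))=23/5 = 4.60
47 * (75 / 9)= 1175/3 = 391.67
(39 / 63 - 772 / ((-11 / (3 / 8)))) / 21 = 12445/9702 = 1.28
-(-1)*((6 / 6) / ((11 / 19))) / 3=19/33 = 0.58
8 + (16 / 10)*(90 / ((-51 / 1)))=88/17 = 5.18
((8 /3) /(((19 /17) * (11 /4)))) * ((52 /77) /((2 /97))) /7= 1371968/337953 = 4.06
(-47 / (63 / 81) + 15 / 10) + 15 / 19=-58.14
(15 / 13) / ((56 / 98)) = 2.02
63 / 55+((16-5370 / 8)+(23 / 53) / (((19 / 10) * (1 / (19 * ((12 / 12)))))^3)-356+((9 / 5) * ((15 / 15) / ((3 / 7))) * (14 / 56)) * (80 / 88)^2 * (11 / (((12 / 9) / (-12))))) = -7719519/11660 = -662.05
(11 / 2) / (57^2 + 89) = 11/6676 = 0.00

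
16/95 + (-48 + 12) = -35.83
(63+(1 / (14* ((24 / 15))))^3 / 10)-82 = -53387239/2809856 = -19.00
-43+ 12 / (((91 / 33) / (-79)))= -35197/91 = -386.78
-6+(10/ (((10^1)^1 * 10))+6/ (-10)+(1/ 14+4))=-17/7 = -2.43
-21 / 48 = -7/16 = -0.44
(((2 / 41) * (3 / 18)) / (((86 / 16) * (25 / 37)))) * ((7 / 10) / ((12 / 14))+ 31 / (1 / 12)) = 1655306/1983375 = 0.83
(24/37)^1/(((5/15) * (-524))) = -18/4847 = 0.00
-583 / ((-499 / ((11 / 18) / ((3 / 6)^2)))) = 12826/4491 = 2.86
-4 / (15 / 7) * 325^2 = -591500/3 = -197166.67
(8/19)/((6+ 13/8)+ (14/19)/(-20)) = 320/5767 = 0.06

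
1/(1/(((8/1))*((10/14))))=40/7 = 5.71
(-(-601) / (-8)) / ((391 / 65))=-39065/3128 = -12.49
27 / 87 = 9/29 = 0.31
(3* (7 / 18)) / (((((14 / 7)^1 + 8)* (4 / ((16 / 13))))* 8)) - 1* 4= -4.00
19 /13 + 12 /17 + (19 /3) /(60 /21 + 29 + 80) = 1154564/519129 = 2.22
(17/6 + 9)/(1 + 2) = 71/18 = 3.94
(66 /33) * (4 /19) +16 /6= 176/57 = 3.09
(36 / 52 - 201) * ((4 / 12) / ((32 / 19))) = -4123/104 = -39.64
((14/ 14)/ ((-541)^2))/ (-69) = -1/20194989 = 0.00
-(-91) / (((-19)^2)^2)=91/130321 = 0.00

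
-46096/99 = -465.62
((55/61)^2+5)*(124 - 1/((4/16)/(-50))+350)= 14578620/3721 = 3917.93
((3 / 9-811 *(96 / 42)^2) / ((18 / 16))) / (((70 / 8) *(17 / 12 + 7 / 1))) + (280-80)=148.86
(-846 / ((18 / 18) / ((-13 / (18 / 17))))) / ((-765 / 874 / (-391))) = 208799474/45 = 4639988.31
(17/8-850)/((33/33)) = -6783/8 = -847.88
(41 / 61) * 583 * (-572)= -13672516/61 = -224139.61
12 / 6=2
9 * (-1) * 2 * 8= -144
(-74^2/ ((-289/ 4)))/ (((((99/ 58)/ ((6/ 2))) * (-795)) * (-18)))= 635216/68237235 = 0.01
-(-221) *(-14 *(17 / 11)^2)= -894166/121 = -7389.80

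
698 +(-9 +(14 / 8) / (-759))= 2091797/3036 = 689.00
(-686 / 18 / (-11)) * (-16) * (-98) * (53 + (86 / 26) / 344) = 370627964/1287 = 287978.22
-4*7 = -28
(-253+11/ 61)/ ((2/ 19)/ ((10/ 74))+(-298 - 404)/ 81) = 2197635/68564 = 32.05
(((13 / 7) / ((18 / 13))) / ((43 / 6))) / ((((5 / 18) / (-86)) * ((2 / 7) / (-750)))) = 152100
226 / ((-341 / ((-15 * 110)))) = 33900/31 = 1093.55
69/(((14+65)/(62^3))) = 16444632/79 = 208159.90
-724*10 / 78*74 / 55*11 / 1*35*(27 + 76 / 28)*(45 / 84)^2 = -410020.41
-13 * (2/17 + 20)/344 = -2223/2924 = -0.76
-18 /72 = -1/4 = -0.25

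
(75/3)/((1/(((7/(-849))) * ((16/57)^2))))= -0.02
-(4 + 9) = -13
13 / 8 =1.62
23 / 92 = 1/4 = 0.25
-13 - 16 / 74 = -489/37 = -13.22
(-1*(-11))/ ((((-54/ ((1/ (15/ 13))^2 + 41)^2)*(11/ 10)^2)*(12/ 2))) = -8022476/164025 = -48.91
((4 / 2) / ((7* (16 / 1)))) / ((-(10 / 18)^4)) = -6561/35000 = -0.19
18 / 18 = 1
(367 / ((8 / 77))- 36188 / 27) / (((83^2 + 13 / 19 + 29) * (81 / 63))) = 62974037/255548520 = 0.25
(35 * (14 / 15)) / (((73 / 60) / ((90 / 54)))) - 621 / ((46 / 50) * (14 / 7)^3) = -69425/1752 = -39.63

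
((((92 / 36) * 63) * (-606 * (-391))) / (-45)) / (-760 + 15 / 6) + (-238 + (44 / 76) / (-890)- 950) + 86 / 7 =-301414069/5326650 = -56.59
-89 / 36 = -2.47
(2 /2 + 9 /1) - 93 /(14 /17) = -102.93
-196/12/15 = -49/45 = -1.09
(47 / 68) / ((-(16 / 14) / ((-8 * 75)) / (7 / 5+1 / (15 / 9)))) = 24675/34 = 725.74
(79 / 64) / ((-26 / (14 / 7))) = -79/832 = -0.09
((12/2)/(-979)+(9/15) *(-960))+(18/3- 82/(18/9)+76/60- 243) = -12522479/14685 = -852.74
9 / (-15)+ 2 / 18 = -22/45 = -0.49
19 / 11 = 1.73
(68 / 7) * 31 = 2108/7 = 301.14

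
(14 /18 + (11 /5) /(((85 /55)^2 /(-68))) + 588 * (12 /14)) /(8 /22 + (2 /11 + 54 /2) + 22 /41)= 152545789/9688725 = 15.74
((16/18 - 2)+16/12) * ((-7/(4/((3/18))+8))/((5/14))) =-49/360 = -0.14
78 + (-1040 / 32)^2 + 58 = 4769/4 = 1192.25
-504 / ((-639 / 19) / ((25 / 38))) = 700/71 = 9.86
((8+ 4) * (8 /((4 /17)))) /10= 204/5 = 40.80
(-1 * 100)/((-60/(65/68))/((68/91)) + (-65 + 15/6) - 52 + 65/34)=850/1671 = 0.51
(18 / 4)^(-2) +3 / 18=35/162 = 0.22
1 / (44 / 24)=6/11 = 0.55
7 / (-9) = -7/9 = -0.78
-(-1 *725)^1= 725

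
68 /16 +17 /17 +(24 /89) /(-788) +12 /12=438301/70132 = 6.25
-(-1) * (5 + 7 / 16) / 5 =87/80 = 1.09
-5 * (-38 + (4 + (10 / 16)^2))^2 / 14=-23134005/57344 = -403.43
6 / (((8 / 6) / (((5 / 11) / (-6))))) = -15/44 = -0.34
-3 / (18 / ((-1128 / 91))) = 2.07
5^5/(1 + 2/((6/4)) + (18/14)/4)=262500/223 = 1177.13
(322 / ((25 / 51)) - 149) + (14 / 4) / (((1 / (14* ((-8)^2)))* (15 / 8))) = 163531/75 = 2180.41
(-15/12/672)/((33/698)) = -1745/44352 = -0.04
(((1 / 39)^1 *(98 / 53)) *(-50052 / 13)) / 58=-817516/259753 = -3.15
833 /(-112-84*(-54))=119/632 = 0.19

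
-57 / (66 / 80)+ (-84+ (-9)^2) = -793/11 = -72.09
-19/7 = -2.71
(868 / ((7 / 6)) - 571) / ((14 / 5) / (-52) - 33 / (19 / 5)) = -19.80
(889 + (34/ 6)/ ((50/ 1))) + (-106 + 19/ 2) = 59446/75 = 792.61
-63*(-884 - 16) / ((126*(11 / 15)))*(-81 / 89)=-546750/979 = -558.48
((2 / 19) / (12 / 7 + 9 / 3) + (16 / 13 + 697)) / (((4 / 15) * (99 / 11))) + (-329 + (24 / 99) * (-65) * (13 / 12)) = -163411/2964 = -55.13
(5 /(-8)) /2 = -0.31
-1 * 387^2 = -149769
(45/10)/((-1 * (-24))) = 3/16 = 0.19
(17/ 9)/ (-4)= -17/36 = -0.47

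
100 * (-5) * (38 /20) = -950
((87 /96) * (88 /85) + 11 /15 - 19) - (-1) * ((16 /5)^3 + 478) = 12582709/25500 = 493.44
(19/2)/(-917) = -19/1834 = -0.01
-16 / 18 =-8/9 = -0.89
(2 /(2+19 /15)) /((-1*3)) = -0.20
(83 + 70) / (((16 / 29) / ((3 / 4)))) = 13311/64 = 207.98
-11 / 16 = -0.69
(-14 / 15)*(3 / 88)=-7/220 = -0.03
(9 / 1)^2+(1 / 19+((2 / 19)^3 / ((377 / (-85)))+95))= 455243785/2585843 = 176.05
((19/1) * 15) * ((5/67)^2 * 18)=128250/4489 = 28.57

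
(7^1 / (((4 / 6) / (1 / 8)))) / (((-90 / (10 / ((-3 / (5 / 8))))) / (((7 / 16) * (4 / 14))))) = 35/9216 = 0.00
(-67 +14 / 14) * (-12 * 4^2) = 12672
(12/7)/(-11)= -12/77 = -0.16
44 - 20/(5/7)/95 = 4152/95 = 43.71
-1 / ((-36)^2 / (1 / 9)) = -1/11664 = 0.00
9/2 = 4.50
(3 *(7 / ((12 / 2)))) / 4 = 7/8 = 0.88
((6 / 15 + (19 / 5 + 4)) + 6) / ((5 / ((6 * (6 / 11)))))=2556/275 = 9.29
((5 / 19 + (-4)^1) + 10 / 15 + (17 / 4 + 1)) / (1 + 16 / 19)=71/60 = 1.18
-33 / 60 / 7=-11/140 = -0.08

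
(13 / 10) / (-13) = -1/10 = -0.10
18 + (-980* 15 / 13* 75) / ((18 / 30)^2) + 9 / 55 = -168424513/715 = -235558.76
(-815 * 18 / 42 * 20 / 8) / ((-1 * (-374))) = -12225/5236 = -2.33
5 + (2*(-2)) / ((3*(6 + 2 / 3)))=24/5 = 4.80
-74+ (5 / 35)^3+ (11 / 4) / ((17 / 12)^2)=-7199281/99127 = -72.63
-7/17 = -0.41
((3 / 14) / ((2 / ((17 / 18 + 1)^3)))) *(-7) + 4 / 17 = -697771/132192 = -5.28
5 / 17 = 0.29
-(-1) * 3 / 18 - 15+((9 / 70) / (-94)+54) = 773123/19740 = 39.17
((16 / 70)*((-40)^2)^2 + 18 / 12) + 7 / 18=36864119/63 = 585144.75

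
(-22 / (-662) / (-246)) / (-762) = 11/62046612 = 0.00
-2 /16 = -1/8 = -0.12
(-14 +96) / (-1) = -82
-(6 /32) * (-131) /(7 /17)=6681/112 = 59.65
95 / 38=5/2 = 2.50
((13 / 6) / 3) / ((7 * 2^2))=13/504 = 0.03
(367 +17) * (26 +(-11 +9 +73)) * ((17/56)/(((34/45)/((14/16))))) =13095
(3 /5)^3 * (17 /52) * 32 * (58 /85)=1.54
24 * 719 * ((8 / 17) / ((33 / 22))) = 92032/17 = 5413.65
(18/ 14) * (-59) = -531/7 = -75.86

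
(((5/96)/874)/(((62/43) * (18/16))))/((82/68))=3655/119972232 = 0.00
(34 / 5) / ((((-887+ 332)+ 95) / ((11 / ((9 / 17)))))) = -3179/10350 = -0.31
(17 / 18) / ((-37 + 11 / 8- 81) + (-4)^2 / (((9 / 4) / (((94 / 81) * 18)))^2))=49572/66263099 = 0.00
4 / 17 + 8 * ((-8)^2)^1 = 512.24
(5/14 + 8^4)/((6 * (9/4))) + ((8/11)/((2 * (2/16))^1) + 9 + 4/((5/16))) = 3411046/10395 = 328.14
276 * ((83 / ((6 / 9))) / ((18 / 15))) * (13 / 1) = 372255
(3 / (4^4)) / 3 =1/256 = 0.00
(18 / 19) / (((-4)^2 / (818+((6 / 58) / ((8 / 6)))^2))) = 99063801/2045312 = 48.43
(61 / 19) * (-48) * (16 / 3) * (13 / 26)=-7808/19 = -410.95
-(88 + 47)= -135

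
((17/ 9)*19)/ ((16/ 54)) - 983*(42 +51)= -730383/8 = -91297.88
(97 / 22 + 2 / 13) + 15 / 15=1591/286 = 5.56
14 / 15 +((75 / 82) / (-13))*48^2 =-1288538/7995 = -161.17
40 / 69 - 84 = -5756/69 = -83.42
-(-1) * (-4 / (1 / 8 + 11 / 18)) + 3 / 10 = -2721/530 = -5.13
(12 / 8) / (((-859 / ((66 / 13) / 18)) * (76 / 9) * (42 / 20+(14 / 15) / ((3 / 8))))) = -4455/350509796 = 0.00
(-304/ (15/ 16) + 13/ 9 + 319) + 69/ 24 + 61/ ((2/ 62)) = 680419/360 = 1890.05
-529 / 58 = -9.12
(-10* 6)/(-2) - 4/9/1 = 266/9 = 29.56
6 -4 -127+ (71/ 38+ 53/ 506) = -591390/4807 = -123.03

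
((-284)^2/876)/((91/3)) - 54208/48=-22445992/19929 = -1126.30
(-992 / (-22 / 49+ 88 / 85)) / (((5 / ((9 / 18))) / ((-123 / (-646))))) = -249116/7733 = -32.21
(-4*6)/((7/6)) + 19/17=-2315/119 = -19.45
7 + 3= 10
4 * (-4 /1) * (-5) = 80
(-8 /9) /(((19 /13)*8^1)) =-13/171 = -0.08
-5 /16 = -0.31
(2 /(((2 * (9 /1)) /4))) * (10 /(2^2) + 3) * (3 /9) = 22/27 = 0.81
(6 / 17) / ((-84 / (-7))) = 1/34 = 0.03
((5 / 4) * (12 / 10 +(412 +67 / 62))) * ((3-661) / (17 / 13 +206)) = -78468897/47740 = -1643.67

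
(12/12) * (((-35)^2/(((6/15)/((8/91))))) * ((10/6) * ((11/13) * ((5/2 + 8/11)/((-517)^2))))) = 621250/135515523 = 0.00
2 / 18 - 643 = -5786/9 = -642.89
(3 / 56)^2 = 9/3136 = 0.00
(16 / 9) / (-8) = -2/9 = -0.22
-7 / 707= -1/101 = -0.01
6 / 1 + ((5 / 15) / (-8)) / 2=287/48 = 5.98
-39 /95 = -0.41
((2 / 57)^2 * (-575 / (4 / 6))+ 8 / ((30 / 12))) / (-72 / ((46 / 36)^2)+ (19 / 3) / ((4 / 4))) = -6124762/108179065 = -0.06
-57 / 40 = -1.42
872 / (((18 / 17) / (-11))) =-81532/9 = -9059.11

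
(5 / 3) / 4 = 5/12 = 0.42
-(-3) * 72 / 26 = 108/13 = 8.31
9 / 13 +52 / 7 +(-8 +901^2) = 73873902/91 = 811801.12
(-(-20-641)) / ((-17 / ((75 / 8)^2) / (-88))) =40899375/136 = 300730.70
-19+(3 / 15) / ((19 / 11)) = -1794/95 = -18.88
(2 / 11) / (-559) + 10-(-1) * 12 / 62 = 1943022/190619 = 10.19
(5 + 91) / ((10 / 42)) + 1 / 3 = 6053/15 = 403.53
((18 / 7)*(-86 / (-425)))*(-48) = -74304/2975 = -24.98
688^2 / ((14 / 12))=2840064/7 = 405723.43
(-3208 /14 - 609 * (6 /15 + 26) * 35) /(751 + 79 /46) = -181268336/242375 = -747.88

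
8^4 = 4096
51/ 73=0.70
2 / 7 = 0.29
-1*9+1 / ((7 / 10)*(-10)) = -64/7 = -9.14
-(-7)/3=7/3 = 2.33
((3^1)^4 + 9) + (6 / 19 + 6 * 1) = 1830/19 = 96.32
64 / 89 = 0.72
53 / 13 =4.08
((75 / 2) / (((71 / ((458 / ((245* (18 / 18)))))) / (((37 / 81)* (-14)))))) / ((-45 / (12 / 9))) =67784/362313 = 0.19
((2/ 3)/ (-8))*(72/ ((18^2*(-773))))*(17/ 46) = 17/1920132 = 0.00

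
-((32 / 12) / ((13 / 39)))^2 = -64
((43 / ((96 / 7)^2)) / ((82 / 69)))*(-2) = -48461/125952 = -0.38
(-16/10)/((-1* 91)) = 0.02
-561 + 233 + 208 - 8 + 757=629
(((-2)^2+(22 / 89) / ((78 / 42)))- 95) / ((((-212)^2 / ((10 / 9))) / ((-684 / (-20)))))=-1997527/26000104 = -0.08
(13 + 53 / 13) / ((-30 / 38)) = -21.63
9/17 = 0.53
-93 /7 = -13.29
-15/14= -1.07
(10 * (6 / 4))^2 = 225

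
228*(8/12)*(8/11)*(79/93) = 96064/1023 = 93.90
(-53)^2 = 2809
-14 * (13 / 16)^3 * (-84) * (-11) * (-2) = 13877.14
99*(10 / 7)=990/7 = 141.43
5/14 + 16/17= 309/238 = 1.30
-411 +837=426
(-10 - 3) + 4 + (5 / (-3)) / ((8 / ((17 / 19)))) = -4189/456 = -9.19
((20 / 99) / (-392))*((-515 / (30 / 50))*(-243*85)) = -9136.71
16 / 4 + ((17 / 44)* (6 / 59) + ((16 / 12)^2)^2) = 756971/105138 = 7.20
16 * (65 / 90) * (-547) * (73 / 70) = -2076412/315 = -6591.78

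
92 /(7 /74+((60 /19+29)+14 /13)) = 1681576/609195 = 2.76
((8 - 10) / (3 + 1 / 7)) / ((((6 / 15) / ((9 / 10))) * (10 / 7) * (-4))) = 441/1760 = 0.25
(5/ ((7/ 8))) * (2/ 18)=40/63 = 0.63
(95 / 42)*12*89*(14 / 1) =33820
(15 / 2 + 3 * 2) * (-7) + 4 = -181/2 = -90.50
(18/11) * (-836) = -1368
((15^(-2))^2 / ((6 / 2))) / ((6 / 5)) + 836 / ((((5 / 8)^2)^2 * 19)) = 262766597/911250 = 288.36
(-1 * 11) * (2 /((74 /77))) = -847/37 = -22.89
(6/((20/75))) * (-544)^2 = 6658560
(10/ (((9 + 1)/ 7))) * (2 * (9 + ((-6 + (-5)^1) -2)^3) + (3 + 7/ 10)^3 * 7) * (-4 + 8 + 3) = -197050021/1000 = -197050.02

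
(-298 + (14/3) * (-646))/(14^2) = -4969/294 = -16.90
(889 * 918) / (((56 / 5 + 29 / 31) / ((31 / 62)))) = 7027545/209 = 33624.62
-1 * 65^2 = -4225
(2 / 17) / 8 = 1/68 = 0.01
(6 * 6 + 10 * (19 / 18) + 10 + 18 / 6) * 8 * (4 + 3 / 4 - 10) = -7504/3 = -2501.33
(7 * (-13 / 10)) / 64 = -91/640 = -0.14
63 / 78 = 21/26 = 0.81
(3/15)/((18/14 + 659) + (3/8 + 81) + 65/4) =56/212215 = 0.00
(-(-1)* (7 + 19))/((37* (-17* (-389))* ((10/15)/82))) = 3198/244681 = 0.01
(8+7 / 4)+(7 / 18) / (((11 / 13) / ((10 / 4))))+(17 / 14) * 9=30253/1386 = 21.83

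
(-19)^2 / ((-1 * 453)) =-361/453 = -0.80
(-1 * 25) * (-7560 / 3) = 63000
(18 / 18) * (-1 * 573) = -573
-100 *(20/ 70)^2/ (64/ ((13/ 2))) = -325/392 = -0.83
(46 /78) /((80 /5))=23/624 = 0.04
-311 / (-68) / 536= 311/36448 = 0.01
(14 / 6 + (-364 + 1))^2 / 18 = 585362/81 = 7226.69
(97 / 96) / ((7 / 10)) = 485/336 = 1.44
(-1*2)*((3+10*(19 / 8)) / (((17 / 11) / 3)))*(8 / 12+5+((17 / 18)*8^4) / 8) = -304843/6 = -50807.17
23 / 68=0.34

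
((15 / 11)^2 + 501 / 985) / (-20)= -141123/1191850 = -0.12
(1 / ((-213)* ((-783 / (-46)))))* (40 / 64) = -115/667116 = 0.00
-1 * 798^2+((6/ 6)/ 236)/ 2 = -300571487/472 = -636804.00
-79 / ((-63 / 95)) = 7505/63 = 119.13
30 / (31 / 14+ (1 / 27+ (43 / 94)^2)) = 50100120/4109179 = 12.19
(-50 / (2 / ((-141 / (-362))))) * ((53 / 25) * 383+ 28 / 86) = -123122187/15566 = -7909.69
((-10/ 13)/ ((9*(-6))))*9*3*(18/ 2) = 45/13 = 3.46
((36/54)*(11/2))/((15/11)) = 121/45 = 2.69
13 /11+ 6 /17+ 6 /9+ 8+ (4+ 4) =10211/561 = 18.20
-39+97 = 58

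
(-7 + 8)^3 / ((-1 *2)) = -1/2 = -0.50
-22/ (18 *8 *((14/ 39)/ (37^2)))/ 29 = -195767/9744 = -20.09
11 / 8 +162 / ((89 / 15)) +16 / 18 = 189467/6408 = 29.57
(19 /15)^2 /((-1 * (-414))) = 361/93150 = 0.00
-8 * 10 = -80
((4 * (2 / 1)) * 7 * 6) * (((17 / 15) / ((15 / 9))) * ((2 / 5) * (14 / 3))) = 53312/125 = 426.50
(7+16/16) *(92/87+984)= 685600/87 = 7880.46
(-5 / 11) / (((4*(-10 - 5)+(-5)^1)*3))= 1/429 = 0.00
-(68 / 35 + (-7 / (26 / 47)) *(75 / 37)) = 798209/33670 = 23.71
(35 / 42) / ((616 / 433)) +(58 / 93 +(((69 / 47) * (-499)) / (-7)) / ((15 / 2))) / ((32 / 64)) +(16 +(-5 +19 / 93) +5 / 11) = 159242447/3846480 = 41.40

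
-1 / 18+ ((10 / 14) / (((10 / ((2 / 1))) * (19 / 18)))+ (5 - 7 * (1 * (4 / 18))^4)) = 8835577/1745226 = 5.06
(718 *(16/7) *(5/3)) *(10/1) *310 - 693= 8478545.10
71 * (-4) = -284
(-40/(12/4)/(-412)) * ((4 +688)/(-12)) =-1.87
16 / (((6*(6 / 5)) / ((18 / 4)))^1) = 10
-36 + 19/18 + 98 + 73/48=9299/144 = 64.58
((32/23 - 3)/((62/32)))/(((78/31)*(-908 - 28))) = 37/104949 = 0.00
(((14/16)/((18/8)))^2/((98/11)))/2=11/1296 = 0.01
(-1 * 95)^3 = -857375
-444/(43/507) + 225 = -215433/43 = -5010.07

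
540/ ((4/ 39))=5265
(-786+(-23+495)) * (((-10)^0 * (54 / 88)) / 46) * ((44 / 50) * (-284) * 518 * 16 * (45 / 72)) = 623607768/115 = 5422676.24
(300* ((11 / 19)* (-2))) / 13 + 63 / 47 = -294639/11609 = -25.38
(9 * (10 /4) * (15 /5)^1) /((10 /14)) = 189/2 = 94.50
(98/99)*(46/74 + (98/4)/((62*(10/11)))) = 2374687/2271060 = 1.05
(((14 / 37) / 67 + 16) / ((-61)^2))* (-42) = -1666476/9224359 = -0.18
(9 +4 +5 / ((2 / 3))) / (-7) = -41/14 = -2.93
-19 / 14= -1.36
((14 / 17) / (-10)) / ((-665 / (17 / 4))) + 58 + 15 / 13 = 1461113/24700 = 59.15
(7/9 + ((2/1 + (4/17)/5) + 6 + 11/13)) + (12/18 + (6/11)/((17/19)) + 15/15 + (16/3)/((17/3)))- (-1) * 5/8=11826439/875160 = 13.51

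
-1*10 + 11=1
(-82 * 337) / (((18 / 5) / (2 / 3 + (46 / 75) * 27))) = -17851564/135 = -132233.81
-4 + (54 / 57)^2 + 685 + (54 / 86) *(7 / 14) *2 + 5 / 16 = 169595087/248368 = 682.84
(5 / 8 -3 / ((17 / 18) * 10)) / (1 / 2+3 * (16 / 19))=3971/39100 = 0.10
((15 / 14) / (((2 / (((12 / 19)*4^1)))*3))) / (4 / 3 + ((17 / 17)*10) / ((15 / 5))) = 90/931 = 0.10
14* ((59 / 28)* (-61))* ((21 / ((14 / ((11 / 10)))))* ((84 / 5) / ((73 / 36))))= -44893926/1825 = -24599.41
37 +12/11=419/11 = 38.09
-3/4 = -0.75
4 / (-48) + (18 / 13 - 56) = -54.70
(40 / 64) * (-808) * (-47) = 23735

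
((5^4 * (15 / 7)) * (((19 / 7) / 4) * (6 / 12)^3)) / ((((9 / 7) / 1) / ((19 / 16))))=1128125/10752 = 104.92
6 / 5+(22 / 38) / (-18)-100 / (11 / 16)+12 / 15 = -539797/3762 = -143.49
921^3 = 781229961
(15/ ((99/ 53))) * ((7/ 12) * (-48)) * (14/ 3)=-103880/99 = -1049.29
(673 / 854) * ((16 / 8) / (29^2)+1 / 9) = 578107/6463926 = 0.09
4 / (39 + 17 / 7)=14/145 = 0.10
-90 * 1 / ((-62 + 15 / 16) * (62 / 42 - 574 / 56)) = -120960/720049 = -0.17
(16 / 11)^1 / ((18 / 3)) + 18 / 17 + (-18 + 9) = -4319/561 = -7.70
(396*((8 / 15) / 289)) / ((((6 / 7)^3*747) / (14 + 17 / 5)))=437668/16191225 = 0.03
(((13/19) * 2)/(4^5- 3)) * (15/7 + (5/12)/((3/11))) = 12025/2444274 = 0.00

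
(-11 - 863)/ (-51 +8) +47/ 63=57083/2709 = 21.07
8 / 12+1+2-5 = -4/3 = -1.33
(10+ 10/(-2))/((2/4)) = 10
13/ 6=2.17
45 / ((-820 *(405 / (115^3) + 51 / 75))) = -547515/6786976 = -0.08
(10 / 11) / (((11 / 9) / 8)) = 720/121 = 5.95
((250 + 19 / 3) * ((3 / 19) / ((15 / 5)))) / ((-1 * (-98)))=769/5586 = 0.14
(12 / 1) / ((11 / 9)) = 108/11 = 9.82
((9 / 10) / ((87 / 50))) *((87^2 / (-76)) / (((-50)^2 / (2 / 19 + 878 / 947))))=-909063/42733375 = -0.02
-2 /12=-1/6 = -0.17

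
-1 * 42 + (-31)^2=919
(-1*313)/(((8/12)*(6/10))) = -1565/2 = -782.50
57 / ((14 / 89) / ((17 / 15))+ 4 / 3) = 258723/6682 = 38.72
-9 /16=-0.56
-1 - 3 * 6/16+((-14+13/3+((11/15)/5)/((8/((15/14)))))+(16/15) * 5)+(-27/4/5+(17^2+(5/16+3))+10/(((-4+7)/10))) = 2225/7 = 317.86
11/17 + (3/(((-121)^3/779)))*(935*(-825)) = 253433426/248897 = 1018.23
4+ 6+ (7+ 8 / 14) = 123/7 = 17.57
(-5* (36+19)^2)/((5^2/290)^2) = -2035220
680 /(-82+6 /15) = -25/3 = -8.33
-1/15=-0.07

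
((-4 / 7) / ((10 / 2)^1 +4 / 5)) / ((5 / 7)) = -4/29 = -0.14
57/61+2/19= 1205/1159 = 1.04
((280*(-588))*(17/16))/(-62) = 87465/31 = 2821.45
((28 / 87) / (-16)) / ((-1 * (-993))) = -7/345564 = 0.00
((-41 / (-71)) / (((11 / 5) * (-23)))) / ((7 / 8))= -0.01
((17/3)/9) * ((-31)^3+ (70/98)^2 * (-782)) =-8382751/441 = -19008.51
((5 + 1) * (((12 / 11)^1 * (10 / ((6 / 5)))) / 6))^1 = 9.09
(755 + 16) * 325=250575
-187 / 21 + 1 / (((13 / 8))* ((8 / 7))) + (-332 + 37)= -303.37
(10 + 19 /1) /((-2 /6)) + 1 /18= -1565/18 = -86.94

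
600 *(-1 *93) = -55800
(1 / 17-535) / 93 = -9094/1581 = -5.75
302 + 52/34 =5160/17 = 303.53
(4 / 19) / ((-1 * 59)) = -4/1121 = 0.00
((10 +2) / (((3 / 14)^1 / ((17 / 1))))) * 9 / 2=4284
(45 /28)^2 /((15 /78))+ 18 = 12321/392 = 31.43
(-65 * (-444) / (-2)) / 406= -7215/203 = -35.54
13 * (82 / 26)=41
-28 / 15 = -1.87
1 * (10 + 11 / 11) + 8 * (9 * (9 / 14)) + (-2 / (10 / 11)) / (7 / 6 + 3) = 49663/875 = 56.76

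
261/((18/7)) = 203/2 = 101.50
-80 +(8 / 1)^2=-16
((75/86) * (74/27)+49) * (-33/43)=-218768/5547 = -39.44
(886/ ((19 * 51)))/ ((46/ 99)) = 14619/7429 = 1.97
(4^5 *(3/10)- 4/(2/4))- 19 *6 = 926/5 = 185.20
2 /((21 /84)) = 8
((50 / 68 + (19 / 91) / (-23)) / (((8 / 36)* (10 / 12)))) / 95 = 1395333/33801950 = 0.04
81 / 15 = 27/5 = 5.40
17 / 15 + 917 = 13772/15 = 918.13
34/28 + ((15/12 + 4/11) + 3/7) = 1003/308 = 3.26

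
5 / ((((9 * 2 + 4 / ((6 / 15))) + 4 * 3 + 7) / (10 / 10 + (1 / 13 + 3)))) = 0.43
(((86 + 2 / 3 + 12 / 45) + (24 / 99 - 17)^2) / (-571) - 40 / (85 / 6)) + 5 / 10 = -313700003/105709230 = -2.97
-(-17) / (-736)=-17/736 = -0.02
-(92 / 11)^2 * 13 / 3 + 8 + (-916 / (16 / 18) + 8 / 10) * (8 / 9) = -6590668/5445 = -1210.41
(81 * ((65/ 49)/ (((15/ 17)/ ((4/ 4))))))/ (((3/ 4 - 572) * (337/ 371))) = -1265004/5390315 = -0.23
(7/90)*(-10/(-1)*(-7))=-49/9 = -5.44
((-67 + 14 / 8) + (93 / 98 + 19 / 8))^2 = 589275625/153664 = 3834.83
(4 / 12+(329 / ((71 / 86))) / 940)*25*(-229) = -1846885/426 = -4335.41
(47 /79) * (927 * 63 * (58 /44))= 79600563/1738 = 45800.09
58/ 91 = 0.64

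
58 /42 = 29/21 = 1.38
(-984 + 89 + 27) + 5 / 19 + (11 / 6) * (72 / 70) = -575791/665 = -865.85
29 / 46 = 0.63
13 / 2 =6.50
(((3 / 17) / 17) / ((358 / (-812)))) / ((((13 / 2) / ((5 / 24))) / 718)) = -364385/672503 = -0.54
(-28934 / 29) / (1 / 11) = -318274/29 = -10974.97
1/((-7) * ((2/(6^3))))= -108/7 = -15.43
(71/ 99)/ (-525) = -71/51975 = 0.00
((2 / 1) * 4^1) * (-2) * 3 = -48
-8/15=-0.53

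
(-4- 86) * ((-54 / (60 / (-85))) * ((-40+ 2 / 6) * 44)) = 12016620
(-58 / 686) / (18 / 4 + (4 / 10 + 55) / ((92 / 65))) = -2668/1377145 = 0.00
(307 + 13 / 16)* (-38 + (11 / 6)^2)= -6141475/576 = -10662.28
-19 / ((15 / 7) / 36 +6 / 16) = -3192/73 = -43.73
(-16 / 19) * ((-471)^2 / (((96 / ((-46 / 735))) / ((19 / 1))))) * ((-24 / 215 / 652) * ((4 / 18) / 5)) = -2267708/128790375 = -0.02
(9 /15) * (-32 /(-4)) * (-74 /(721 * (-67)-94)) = 1776/242005 = 0.01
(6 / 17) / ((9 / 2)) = 4/51 = 0.08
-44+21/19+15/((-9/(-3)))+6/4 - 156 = -7311/38 = -192.39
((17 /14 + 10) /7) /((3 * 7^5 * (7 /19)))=2983/34588806 = 0.00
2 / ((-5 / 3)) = -6/5 = -1.20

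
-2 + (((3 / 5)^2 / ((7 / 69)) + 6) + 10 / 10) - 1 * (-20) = 4996/175 = 28.55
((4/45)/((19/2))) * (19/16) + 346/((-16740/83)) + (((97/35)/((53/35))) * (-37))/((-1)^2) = -69.42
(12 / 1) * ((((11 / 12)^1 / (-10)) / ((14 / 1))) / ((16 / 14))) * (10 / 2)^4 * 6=-4125/16 = -257.81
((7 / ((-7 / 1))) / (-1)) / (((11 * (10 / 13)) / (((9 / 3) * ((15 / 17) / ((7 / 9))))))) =1053/2618 = 0.40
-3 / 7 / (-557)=3/3899 = 0.00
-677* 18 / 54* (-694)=469838/3 = 156612.67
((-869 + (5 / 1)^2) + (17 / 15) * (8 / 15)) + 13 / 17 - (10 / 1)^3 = -7048063/3825 = -1842.63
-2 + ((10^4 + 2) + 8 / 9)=90008/9 = 10000.89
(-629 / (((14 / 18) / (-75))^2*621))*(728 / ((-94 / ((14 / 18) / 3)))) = 20442500/1081 = 18910.73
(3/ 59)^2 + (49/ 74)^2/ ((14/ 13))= 15620347/38123912 = 0.41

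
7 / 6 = 1.17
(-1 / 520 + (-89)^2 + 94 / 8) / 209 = 4125029/108680 = 37.96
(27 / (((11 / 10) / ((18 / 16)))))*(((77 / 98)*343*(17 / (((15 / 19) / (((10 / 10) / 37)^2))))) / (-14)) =-183141/21904 = -8.36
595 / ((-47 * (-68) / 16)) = 140/47 = 2.98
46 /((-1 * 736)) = -1/16 = -0.06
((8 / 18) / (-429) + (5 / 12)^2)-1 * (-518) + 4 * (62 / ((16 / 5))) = 36798269/61776 = 595.67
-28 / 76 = -7/19 = -0.37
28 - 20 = 8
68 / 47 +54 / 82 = 4057/1927 = 2.11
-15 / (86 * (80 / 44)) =-33/344 = -0.10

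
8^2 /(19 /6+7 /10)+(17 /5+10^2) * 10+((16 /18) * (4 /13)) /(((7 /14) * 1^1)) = 3566378/3393 = 1051.10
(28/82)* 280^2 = 1097600/41 = 26770.73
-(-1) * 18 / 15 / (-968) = -3/2420 = 0.00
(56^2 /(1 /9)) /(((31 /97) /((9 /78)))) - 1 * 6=4104174/403 = 10184.05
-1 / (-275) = 1/275 = 0.00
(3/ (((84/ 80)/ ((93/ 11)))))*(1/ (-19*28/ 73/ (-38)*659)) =67890/355201 = 0.19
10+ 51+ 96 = 157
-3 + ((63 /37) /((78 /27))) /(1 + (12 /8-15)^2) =-3.00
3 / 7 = 0.43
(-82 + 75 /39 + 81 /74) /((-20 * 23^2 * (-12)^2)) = 25327/488542080 = 0.00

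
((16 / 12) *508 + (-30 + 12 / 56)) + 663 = 55043/42 = 1310.55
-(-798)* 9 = 7182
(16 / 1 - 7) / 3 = 3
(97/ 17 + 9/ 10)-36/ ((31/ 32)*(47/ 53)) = -8743309/247690 = -35.30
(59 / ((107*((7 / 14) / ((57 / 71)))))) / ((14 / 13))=43719/53179 = 0.82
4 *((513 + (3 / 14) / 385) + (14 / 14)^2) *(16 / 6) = 44327408/8085 = 5482.67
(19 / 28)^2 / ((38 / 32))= 19/49 = 0.39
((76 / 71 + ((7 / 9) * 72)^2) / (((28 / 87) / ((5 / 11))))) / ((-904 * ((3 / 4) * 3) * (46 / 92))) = -2691345/617771 = -4.36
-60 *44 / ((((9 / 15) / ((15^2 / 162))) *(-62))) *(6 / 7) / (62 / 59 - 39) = -3245000/1457589 = -2.23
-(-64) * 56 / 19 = 3584/19 = 188.63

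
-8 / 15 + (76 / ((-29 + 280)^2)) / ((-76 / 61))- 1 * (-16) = 15.47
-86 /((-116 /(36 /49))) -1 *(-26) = 37720/1421 = 26.54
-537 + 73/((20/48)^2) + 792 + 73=18712/25 = 748.48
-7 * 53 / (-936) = 371/936 = 0.40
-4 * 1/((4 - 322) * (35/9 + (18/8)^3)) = 384/466453 = 0.00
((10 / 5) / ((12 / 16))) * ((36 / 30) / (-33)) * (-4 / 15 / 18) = 32/22275 = 0.00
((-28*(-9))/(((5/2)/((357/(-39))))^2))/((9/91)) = 11102224/325 = 34160.69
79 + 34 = 113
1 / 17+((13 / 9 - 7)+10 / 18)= -84/17 = -4.94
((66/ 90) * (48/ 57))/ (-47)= -176/13395 = -0.01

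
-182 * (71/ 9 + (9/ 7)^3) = -803764/441 = -1822.59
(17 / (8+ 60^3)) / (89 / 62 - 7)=-17/1201980 = 0.00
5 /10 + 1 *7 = 15/2 = 7.50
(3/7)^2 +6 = 303/49 = 6.18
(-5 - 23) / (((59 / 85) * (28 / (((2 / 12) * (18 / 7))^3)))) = -2295/20237 = -0.11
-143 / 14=-10.21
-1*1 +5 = 4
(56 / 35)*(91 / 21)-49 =-631/15 = -42.07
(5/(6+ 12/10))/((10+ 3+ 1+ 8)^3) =25/383328 = 0.00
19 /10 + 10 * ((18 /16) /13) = 719/260 = 2.77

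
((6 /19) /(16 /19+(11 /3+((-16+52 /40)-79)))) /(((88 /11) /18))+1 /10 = 46789/508390 = 0.09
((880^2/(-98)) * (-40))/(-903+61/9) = -69696000/197617 = -352.68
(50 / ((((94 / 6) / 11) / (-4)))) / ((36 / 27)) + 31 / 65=-320293/3055 = -104.84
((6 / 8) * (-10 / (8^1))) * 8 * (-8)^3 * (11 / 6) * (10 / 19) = 70400/19 = 3705.26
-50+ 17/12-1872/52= -1015/12 = -84.58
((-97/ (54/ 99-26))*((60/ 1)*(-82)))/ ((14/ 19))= -2493579/98 = -25444.68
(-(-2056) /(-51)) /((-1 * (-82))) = -1028/2091 = -0.49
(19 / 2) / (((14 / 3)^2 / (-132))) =-5643/98 = -57.58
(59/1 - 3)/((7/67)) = 536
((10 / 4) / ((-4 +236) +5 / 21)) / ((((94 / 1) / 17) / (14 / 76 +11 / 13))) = 908565/452936744 = 0.00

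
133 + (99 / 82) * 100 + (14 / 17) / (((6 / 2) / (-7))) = 526535/2091 = 251.81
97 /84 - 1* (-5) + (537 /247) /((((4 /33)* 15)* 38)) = 24386857/3942120 = 6.19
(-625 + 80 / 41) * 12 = -306540/41 = -7476.59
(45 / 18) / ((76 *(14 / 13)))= 65/2128 = 0.03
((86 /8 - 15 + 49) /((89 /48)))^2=4613904/7921 = 582.49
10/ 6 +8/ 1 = 29/3 = 9.67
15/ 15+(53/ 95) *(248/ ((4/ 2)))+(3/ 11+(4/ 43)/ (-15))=9496402/134805 = 70.45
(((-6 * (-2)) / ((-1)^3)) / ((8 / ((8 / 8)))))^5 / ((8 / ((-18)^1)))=2187/128 = 17.09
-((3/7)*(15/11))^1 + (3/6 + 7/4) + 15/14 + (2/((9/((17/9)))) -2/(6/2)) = 62123/24948 = 2.49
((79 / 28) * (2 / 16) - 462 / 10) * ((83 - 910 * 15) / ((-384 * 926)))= -696651883/398254080 = -1.75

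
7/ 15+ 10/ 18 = 46/45 = 1.02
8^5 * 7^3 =11239424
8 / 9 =0.89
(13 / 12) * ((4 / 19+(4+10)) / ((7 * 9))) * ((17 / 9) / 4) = 1105/9576 = 0.12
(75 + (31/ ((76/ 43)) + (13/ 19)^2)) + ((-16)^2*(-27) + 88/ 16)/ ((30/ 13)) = -15702466/5415 = -2899.81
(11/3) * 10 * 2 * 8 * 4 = 7040/3 = 2346.67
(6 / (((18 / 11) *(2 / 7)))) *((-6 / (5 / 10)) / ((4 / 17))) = -1309/2 = -654.50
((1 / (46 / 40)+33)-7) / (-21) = -206/161 = -1.28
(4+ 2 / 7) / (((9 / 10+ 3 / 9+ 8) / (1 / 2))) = 450/1939 = 0.23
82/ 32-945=-942.44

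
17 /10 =1.70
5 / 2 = 2.50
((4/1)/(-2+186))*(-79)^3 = -493039/46 = -10718.24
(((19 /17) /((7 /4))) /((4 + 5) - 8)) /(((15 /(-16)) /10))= -6.81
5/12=0.42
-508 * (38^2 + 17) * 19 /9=-4700524/3 = -1566841.33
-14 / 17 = -0.82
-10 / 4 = -5/2 = -2.50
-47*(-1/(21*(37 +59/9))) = 141/2744 = 0.05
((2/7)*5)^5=100000/16807 = 5.95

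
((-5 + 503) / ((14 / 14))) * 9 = 4482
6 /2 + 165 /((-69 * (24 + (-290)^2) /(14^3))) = 1413409/483713 = 2.92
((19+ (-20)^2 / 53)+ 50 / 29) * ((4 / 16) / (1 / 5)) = 217265/6148 = 35.34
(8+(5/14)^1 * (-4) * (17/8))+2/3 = 473/84 = 5.63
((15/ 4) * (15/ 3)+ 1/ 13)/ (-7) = -979/364 = -2.69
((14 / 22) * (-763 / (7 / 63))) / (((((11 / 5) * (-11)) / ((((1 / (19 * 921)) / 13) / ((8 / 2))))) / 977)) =78272355/403713596 = 0.19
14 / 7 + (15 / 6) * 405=2029/2 = 1014.50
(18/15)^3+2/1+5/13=6683/1625 = 4.11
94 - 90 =4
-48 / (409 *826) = -24/168917 = 0.00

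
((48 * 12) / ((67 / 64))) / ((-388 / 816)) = -7520256/6499 = -1157.14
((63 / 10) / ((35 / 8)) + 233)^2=34351321/625 = 54962.11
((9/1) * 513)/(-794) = -5.81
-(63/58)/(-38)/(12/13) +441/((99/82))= 365.30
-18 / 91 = -0.20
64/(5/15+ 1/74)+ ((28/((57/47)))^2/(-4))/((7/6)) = 5862056/83391 = 70.30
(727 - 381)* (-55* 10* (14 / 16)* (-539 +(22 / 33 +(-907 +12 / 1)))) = 716003750/3 = 238667916.67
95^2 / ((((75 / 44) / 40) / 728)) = 462542080/3 = 154180693.33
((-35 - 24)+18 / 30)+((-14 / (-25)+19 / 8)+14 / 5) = -10533/200 = -52.66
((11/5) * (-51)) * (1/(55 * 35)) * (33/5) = -1683/4375 = -0.38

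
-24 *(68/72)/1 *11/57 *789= -196724/57 = -3451.30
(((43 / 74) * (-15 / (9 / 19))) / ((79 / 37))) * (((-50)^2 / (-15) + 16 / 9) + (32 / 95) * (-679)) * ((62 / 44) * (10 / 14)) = 80106635/23463 = 3414.17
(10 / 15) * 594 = 396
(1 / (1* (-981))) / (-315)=1/309015 = 0.00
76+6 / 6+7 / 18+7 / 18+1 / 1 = 709/9 = 78.78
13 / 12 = 1.08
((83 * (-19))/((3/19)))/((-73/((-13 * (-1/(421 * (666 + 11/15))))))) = 1947595/307360733 = 0.01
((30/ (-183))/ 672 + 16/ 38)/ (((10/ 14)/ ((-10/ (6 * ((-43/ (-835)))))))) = -3182185/166896 = -19.07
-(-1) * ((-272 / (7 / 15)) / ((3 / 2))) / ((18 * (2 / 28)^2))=-38080/9 = -4231.11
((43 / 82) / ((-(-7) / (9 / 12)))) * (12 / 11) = 387/6314 = 0.06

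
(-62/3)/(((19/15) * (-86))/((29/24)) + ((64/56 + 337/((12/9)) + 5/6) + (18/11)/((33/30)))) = -30458120/244738957 = -0.12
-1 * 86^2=-7396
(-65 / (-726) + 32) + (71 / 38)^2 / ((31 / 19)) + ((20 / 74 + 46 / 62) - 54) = -19147973/1020756 = -18.76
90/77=1.17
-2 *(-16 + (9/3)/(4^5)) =16381/512 = 31.99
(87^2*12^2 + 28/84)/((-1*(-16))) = 3269809/48 = 68121.02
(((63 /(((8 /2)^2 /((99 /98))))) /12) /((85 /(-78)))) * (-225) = 68.44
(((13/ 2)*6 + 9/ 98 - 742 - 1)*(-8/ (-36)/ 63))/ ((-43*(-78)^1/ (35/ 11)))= -344915/146432286 = 0.00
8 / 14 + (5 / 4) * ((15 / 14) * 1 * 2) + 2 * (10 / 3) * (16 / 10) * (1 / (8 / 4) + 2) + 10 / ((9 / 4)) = 1237/36 = 34.36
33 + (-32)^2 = 1057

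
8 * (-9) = -72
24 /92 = 6/23 = 0.26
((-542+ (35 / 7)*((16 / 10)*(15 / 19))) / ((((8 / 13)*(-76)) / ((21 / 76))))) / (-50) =-1389297/21948800 = -0.06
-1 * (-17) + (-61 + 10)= -34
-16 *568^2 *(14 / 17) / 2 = -36133888/17 = -2125522.82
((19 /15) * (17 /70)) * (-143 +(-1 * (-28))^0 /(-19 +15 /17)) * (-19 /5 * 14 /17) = 5302007/38500 = 137.71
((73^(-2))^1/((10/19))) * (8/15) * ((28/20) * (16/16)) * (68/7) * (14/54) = 36176/53956125 = 0.00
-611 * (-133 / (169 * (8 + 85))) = 6251/1209 = 5.17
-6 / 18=-1/3 = -0.33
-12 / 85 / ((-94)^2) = -3/187765 = 0.00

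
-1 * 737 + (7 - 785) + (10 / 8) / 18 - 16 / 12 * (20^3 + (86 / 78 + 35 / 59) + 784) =-243522959/18408 = -13229.19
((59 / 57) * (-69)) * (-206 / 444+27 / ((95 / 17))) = -124997341/400710 = -311.94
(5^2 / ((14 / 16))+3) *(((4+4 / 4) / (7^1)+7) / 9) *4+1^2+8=5745/49 = 117.24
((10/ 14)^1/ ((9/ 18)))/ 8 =5/28 = 0.18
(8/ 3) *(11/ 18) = 44/27 = 1.63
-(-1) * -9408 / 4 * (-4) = 9408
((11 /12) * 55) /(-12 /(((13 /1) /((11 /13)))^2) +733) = 17279405/251205132 = 0.07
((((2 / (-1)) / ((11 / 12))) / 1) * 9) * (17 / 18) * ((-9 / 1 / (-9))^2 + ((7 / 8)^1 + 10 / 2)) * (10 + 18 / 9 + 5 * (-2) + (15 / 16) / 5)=-8925/32 = -278.91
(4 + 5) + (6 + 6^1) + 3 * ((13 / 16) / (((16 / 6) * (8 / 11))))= 22.26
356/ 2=178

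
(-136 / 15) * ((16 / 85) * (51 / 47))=-1.85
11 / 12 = 0.92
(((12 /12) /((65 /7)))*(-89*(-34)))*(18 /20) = 95319/325 = 293.29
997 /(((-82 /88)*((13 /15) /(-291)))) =191483820/533 = 359256.70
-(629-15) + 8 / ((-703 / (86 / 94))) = -614.01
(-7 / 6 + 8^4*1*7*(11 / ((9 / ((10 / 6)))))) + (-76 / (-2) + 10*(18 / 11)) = 58459.12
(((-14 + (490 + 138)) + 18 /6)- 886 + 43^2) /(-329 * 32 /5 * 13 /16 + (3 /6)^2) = -31600/34211 = -0.92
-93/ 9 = -31/3 = -10.33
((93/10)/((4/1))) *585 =10881/8 = 1360.12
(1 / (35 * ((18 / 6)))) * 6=0.06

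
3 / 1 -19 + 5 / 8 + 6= -75/8 = -9.38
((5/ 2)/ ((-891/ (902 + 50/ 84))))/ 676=-189545/50594544 = 0.00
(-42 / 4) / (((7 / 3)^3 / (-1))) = 81/98 = 0.83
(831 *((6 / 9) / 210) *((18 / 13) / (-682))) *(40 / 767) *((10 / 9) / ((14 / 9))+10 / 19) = -99720/287773031 = 0.00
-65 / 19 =-3.42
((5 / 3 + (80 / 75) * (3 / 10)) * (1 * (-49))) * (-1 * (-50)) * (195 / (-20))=94913/2 = 47456.50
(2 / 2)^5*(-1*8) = -8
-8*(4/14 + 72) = -578.29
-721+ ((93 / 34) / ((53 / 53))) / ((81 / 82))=-329668/459 = -718.23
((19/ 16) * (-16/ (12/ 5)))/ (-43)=95/516 = 0.18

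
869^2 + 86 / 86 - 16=755146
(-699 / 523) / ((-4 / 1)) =699/2092 = 0.33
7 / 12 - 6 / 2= -29/12 = -2.42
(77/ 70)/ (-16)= -11/160 = -0.07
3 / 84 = 0.04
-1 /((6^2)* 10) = -1/360 = 0.00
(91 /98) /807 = 13/11298 = 0.00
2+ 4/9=22/9 = 2.44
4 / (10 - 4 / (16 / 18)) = 8/11 = 0.73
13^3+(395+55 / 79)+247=2839.70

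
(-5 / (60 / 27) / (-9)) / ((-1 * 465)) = -1/1860 = 0.00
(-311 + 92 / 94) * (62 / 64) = -300.33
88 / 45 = 1.96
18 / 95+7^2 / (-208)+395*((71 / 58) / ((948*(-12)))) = -913967/10314720 = -0.09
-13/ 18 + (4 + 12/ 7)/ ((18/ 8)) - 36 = -4307/126 = -34.18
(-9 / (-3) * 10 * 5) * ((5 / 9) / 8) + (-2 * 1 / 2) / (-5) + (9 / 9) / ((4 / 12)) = 13.62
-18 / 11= -1.64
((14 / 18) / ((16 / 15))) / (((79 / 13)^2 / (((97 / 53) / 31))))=573755/492190224 = 0.00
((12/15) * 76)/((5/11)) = 3344/25 = 133.76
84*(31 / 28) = 93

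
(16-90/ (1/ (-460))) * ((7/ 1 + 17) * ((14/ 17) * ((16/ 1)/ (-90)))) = -37108736/255 = -145524.45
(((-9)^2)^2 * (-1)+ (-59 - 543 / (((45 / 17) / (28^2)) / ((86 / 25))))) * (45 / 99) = -209946148/825 = -254480.18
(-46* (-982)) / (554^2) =11293/76729 = 0.15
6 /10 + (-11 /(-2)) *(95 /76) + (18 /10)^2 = 2143/200 = 10.72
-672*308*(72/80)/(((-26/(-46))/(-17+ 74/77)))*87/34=229938912/17 = 13525818.35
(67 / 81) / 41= 67/3321 = 0.02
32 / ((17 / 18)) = 33.88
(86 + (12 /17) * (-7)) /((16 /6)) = 2067/68 = 30.40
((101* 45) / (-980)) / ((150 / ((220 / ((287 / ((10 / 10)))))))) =-3333/140630 = -0.02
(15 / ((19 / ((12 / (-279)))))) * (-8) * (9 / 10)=0.24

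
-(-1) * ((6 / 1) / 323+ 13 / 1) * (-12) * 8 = -403680/323 = -1249.78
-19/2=-9.50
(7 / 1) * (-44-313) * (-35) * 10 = 874650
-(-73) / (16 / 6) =219/8 = 27.38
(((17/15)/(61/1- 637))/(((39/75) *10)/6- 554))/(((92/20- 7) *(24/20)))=-425/344093184 = 0.00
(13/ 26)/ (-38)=-1/76 = -0.01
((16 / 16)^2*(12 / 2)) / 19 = 6/19 = 0.32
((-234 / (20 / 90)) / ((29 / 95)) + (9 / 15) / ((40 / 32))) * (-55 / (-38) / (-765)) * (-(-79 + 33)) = 210877777/702525 = 300.17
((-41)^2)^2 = 2825761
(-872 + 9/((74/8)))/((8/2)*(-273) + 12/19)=153083/191808 = 0.80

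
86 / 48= 43/24 = 1.79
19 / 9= 2.11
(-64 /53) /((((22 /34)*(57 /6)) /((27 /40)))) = -7344/55385 = -0.13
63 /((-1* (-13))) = 63/13 = 4.85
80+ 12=92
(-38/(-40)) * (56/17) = 266/85 = 3.13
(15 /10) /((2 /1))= 3/4 = 0.75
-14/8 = -7/4 = -1.75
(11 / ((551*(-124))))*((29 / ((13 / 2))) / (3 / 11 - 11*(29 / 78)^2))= 28314/49186801 = 0.00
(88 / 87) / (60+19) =88/6873 = 0.01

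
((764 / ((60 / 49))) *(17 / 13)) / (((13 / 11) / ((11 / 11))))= 1750133/2535 = 690.39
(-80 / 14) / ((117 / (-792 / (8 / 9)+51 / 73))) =866560/19929 = 43.48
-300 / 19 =-15.79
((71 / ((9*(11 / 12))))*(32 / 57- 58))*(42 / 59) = -13017424/36993 = -351.89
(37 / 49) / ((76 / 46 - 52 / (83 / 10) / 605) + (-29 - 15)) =-8546593/479429426 = -0.02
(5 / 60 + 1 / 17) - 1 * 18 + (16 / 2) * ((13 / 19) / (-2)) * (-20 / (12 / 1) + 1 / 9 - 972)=30774781/11628 = 2646.61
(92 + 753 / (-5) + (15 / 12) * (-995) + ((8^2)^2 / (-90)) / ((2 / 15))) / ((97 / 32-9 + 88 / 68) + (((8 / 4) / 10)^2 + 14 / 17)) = 67062280/155493 = 431.29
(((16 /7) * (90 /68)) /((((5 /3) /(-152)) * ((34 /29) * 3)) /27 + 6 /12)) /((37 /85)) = 107114400/7684271 = 13.94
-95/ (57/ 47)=-235/3 = -78.33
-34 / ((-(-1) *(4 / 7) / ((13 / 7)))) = -221/2 = -110.50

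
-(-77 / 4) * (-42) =-1617/2 = -808.50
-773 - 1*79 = -852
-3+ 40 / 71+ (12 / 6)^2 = 111/71 = 1.56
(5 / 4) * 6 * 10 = 75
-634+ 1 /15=-9509/15 = -633.93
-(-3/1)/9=1/3 = 0.33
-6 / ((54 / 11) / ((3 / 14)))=-11/42 = -0.26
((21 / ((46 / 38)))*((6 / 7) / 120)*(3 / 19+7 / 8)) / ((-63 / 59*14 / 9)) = -27789/360640 = -0.08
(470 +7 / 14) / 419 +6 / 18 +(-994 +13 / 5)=-12443593/12570 = -989.94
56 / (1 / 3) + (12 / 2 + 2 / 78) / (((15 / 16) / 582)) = 152440/39 = 3908.72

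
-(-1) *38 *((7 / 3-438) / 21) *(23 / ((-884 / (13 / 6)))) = 571159/12852 = 44.44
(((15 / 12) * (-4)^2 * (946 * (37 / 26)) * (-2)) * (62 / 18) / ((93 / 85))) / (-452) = 14875850/39663 = 375.06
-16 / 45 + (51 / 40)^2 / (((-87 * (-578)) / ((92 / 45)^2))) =-1391471/3915000 = -0.36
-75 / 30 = -5/2 = -2.50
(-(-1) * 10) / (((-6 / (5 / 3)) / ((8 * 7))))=-1400/9 = -155.56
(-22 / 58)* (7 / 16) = -77/464 = -0.17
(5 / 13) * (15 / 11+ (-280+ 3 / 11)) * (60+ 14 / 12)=-2809385/429 = -6548.68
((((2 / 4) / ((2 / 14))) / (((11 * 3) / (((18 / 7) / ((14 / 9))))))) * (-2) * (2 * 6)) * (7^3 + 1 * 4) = -112428/77 = -1460.10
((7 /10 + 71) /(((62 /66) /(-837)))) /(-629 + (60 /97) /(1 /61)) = 61968159/573530 = 108.05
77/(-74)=-77/74 = -1.04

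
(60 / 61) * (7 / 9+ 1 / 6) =170/183 = 0.93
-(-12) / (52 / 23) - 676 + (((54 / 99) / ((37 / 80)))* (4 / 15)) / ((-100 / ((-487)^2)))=-187378129/132275 = -1416.58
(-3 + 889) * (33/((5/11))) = 64323.60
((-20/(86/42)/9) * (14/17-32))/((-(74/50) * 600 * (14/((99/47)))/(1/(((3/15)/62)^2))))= -700328750/1271209 = -550.92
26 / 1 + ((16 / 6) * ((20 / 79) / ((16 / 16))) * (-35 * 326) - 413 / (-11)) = -19915937/2607 = -7639.41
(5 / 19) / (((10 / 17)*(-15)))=-17/570 = -0.03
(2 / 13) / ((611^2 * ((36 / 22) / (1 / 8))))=11/349428456 = 0.00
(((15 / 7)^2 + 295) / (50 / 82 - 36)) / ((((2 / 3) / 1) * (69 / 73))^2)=-801854630/37611371 = -21.32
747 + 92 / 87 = 65081/87 = 748.06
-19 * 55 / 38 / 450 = -11/180 = -0.06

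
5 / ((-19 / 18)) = -90/19 = -4.74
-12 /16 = -3/4 = -0.75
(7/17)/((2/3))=21/34 = 0.62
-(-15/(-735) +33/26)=-1643/1274 = -1.29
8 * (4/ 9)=32/9 = 3.56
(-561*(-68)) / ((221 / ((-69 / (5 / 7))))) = -1083852/65 = -16674.65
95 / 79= 1.20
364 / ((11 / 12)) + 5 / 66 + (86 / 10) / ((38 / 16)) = 228449/570 = 400.79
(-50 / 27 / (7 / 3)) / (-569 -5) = 25/18081 = 0.00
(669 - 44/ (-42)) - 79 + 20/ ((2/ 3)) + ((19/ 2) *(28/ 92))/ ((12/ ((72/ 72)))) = 2400659/3864 = 621.29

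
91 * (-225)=-20475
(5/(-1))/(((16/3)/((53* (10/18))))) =-1325/48 = -27.60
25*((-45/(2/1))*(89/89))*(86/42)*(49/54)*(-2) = 37625/18 = 2090.28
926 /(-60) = -463/30 = -15.43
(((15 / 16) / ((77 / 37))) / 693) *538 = 49765/142296 = 0.35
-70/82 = -35/41 = -0.85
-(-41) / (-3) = -13.67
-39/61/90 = -13/1830 = -0.01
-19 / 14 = -1.36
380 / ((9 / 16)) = 6080/9 = 675.56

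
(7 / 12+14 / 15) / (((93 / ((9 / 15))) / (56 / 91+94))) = 287/310 = 0.93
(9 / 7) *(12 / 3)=36/7 = 5.14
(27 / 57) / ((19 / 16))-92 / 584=0.24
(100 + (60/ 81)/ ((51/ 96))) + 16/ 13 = 612364/5967 = 102.63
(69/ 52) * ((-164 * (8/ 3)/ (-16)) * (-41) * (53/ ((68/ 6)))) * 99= -608594283/884 = -688455.07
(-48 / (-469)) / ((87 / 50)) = 800/13601 = 0.06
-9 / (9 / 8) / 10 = -4/5 = -0.80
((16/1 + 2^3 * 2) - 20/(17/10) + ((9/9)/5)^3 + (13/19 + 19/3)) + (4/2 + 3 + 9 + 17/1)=7056844/121125 = 58.26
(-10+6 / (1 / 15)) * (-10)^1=-800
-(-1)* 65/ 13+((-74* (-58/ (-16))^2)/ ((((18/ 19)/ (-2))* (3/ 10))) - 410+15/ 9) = 2781875/432 = 6439.53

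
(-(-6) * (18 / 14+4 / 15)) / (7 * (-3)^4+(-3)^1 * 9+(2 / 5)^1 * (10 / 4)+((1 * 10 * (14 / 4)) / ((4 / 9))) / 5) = 1304/77945 = 0.02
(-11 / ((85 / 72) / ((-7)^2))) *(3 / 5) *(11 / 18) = -71148/425 = -167.41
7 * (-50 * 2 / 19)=-700/19 = -36.84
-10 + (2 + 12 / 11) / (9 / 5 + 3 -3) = -820/99 = -8.28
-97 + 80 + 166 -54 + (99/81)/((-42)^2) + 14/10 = 7652287/79380 = 96.40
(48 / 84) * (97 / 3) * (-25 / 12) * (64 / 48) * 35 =-48500/27 = -1796.30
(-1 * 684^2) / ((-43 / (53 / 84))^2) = -9126441/90601 = -100.73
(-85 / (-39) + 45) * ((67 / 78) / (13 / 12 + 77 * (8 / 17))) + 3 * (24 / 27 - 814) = -409179362/167817 = -2438.25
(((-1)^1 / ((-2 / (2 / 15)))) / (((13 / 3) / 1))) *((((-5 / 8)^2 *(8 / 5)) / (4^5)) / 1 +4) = 2521/40960 = 0.06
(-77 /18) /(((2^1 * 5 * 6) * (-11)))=7/1080 = 0.01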